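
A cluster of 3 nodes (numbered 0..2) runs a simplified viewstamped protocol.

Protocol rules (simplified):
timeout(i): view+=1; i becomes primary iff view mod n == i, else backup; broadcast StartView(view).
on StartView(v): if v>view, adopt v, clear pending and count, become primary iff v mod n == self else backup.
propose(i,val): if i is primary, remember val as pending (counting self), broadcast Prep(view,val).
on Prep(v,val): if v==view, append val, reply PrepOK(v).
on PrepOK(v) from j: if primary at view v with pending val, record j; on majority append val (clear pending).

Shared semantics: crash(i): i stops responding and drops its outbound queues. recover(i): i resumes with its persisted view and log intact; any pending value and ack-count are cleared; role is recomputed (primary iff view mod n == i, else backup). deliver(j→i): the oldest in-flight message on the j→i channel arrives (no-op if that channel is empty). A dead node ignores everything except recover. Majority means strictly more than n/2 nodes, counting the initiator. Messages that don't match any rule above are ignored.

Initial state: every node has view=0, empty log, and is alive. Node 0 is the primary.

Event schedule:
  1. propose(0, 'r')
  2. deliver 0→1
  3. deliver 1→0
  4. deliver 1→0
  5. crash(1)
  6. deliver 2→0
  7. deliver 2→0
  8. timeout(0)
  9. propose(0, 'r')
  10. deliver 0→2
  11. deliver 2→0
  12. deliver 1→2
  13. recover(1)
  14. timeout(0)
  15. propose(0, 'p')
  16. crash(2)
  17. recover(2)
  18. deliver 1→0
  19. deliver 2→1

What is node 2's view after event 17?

e1 propose(0,'r'): ·
e2 deliver 0→1: 1[back,v=0,r]
e3 deliver 1→0: 0[prim,v=0,r]
e4 deliver 1→0: ·
e5 crash(1): 1[✗back,v=0,r]
e6 deliver 2→0: ·
e7 deliver 2→0: ·
e8 timeout(0): 0[back,v=1,r]
e9 propose(0,'r'): ·
e10 deliver 0→2: 2[back,v=0,r]
e11 deliver 2→0: ·
e12 deliver 1→2: ·
e13 recover(1): 1[back,v=0,r]
e14 timeout(0): 0[back,v=2,r]
e15 propose(0,'p'): ·
e16 crash(2): 2[✗back,v=0,r]
e17 recover(2): 2[back,v=0,r]

0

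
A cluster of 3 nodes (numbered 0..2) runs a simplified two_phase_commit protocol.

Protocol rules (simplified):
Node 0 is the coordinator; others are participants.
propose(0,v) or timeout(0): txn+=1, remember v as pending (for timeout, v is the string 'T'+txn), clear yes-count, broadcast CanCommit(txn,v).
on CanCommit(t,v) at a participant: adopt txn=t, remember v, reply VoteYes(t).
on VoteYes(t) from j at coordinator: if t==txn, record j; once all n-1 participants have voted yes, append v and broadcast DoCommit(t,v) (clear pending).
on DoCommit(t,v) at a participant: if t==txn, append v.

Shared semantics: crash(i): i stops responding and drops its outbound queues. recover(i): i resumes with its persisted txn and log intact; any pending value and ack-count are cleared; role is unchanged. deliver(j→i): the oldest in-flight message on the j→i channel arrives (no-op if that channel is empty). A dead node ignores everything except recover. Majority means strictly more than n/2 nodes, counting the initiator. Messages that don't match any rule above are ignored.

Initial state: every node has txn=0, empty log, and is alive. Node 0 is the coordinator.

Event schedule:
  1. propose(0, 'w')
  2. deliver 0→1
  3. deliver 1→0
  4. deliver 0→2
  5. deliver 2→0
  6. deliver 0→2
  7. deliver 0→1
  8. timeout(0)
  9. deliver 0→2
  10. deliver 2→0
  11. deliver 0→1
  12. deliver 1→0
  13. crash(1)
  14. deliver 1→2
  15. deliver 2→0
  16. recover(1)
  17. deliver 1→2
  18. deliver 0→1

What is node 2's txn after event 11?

[1] propose(0,'w') → N0(coor t1 [-])
[2] deliver 0→1 → N1(part t1 [-])
[3] deliver 1→0 → ∅
[4] deliver 0→2 → N2(part t1 [-])
[5] deliver 2→0 → N0(coor t1 [w])
[6] deliver 0→2 → N2(part t1 [w])
[7] deliver 0→1 → N1(part t1 [w])
[8] timeout(0) → N0(coor t2 [w])
[9] deliver 0→2 → N2(part t2 [w])
[10] deliver 2→0 → ∅
[11] deliver 0→1 → N1(part t2 [w])

2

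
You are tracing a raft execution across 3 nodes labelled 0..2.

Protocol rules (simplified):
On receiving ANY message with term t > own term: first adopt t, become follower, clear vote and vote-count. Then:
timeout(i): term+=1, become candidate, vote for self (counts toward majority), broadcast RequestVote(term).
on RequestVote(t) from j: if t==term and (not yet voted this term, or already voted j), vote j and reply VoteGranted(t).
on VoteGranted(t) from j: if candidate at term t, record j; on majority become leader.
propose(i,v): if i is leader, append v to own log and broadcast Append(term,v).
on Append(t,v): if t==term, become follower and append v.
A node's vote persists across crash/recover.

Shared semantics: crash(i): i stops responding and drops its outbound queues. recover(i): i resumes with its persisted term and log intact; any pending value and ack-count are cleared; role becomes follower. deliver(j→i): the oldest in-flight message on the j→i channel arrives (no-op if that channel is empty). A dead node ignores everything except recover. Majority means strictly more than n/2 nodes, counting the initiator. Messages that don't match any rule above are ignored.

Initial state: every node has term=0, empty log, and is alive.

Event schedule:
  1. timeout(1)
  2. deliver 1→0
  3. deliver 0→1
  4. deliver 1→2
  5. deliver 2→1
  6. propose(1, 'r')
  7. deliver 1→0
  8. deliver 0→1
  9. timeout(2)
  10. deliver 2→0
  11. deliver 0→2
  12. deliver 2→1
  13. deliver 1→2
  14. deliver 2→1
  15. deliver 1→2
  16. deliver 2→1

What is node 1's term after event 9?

step 1 timeout(1): 1={cand,t=1,log=-}
step 2 deliver 1→0: 0={foll,t=1,log=-}
step 3 deliver 0→1: 1={lead,t=1,log=-}
step 4 deliver 1→2: 2={foll,t=1,log=-}
step 5 deliver 2→1: —
step 6 propose(1,'r'): 1={lead,t=1,log=r}
step 7 deliver 1→0: 0={foll,t=1,log=r}
step 8 deliver 0→1: —
step 9 timeout(2): 2={cand,t=2,log=-}

1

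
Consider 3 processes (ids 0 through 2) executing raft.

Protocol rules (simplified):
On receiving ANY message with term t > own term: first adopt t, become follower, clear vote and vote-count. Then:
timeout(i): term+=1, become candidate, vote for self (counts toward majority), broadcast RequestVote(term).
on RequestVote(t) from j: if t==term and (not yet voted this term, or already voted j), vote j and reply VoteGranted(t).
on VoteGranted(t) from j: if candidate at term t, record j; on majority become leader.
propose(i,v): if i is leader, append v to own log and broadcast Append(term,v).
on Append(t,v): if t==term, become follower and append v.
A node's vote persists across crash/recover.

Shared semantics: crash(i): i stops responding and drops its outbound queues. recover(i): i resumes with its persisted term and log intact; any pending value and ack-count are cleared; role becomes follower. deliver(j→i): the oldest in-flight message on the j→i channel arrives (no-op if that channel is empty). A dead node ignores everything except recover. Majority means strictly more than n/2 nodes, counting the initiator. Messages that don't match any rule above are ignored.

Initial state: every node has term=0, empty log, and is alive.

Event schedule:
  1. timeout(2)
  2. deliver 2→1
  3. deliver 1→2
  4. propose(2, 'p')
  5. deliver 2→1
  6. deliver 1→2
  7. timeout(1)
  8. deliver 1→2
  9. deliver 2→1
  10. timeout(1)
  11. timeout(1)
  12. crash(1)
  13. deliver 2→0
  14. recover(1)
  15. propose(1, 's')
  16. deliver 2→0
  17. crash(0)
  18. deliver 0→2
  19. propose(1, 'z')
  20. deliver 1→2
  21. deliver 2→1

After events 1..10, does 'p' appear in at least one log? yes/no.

yes

1. timeout(2):  <2:cand t1 ->
2. deliver 2→1:  <1:foll t1 ->
3. deliver 1→2:  <2:lead t1 ->
4. propose(2,'p'):  <2:lead t1 p>
5. deliver 2→1:  <1:foll t1 p>
6. deliver 1→2:  nop
7. timeout(1):  <1:cand t2 p>
8. deliver 1→2:  <2:foll t2 p>
9. deliver 2→1:  <1:lead t2 p>
10. timeout(1):  <1:cand t3 p>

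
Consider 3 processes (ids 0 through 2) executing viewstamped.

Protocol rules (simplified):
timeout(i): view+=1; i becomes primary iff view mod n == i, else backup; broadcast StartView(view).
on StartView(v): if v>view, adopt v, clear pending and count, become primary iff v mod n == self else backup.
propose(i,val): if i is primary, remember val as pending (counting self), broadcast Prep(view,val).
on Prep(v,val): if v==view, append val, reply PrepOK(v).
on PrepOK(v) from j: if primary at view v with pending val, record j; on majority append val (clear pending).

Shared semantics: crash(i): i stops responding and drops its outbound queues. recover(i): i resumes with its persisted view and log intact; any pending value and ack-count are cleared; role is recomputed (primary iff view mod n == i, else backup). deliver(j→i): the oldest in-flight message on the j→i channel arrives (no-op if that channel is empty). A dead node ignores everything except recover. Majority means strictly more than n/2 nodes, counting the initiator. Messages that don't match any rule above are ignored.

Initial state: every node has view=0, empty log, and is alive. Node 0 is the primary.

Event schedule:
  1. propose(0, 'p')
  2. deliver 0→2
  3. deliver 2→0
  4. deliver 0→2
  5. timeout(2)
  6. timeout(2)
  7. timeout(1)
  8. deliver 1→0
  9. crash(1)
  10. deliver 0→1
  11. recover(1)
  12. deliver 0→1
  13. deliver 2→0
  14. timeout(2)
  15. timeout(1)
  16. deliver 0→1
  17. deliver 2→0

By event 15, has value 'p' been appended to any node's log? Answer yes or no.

yes

after 1 — propose(0,'p'): ·
after 2 — deliver 0→2: n2:back/v0/[p]
after 3 — deliver 2→0: n0:prim/v0/[p]
after 4 — deliver 0→2: ·
after 5 — timeout(2): n2:back/v1/[p]
after 6 — timeout(2): n2:prim/v2/[p]
after 7 — timeout(1): n1:prim/v1/[-]
after 8 — deliver 1→0: n0:back/v1/[p]
after 9 — crash(1): n1:✗prim/v1/[-]
after 10 — deliver 0→1: ·
after 11 — recover(1): n1:prim/v1/[-]
after 12 — deliver 0→1: ·
after 13 — deliver 2→0: ·
after 14 — timeout(2): n2:back/v3/[p]
after 15 — timeout(1): n1:back/v2/[-]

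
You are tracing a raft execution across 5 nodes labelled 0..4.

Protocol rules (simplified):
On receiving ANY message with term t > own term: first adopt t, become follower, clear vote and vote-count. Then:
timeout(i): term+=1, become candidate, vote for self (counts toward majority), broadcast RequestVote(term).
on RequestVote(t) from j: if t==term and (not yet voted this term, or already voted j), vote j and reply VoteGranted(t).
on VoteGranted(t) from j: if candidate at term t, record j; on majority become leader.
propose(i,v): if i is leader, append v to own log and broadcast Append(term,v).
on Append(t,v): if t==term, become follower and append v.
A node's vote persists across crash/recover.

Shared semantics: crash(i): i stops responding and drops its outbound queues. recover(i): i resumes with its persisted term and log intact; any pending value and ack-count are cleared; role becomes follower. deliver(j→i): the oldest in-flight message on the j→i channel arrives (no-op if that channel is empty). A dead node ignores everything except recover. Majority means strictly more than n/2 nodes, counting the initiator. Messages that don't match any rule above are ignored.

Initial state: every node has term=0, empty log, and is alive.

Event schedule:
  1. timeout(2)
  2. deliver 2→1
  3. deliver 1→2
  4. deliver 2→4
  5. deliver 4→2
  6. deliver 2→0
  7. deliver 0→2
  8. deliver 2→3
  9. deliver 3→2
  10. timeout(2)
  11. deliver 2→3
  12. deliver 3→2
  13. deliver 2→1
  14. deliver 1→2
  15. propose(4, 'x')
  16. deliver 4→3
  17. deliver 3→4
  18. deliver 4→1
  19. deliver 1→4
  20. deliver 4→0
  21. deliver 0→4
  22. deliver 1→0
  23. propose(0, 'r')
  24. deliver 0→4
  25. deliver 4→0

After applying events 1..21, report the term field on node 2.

2

1. timeout(2):  <2:cand t1 ->
2. deliver 2→1:  <1:foll t1 ->
3. deliver 1→2:  nop
4. deliver 2→4:  <4:foll t1 ->
5. deliver 4→2:  <2:lead t1 ->
6. deliver 2→0:  <0:foll t1 ->
7. deliver 0→2:  nop
8. deliver 2→3:  <3:foll t1 ->
9. deliver 3→2:  nop
10. timeout(2):  <2:cand t2 ->
11. deliver 2→3:  <3:foll t2 ->
12. deliver 3→2:  nop
13. deliver 2→1:  <1:foll t2 ->
14. deliver 1→2:  <2:lead t2 ->
15. propose(4,'x'):  nop
16. deliver 4→3:  nop
17. deliver 3→4:  nop
18. deliver 4→1:  nop
19. deliver 1→4:  nop
20. deliver 4→0:  nop
21. deliver 0→4:  nop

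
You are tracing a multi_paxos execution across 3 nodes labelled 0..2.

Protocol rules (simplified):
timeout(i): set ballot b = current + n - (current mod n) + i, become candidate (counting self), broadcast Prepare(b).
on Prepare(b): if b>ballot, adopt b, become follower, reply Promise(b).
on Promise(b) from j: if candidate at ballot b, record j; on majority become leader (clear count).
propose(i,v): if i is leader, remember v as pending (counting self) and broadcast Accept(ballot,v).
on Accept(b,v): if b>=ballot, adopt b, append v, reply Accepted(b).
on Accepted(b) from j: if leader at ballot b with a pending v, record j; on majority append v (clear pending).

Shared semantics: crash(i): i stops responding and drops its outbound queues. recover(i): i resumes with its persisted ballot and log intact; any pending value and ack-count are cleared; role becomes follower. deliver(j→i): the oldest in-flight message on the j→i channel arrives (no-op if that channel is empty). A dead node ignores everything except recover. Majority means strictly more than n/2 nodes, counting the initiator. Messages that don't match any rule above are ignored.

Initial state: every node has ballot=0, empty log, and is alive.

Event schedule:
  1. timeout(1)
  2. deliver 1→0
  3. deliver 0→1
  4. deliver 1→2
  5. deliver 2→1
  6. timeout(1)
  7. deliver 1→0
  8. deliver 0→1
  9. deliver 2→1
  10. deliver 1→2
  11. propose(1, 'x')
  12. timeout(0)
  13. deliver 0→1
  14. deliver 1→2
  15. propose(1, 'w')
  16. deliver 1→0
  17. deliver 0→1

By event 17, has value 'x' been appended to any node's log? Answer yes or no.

1. timeout(1):  <1:cand b4 ->
2. deliver 1→0:  <0:foll b4 ->
3. deliver 0→1:  <1:lead b4 ->
4. deliver 1→2:  <2:foll b4 ->
5. deliver 2→1:  nop
6. timeout(1):  <1:cand b7 ->
7. deliver 1→0:  <0:foll b7 ->
8. deliver 0→1:  <1:lead b7 ->
9. deliver 2→1:  nop
10. deliver 1→2:  <2:foll b7 ->
11. propose(1,'x'):  nop
12. timeout(0):  <0:cand b9 ->
13. deliver 0→1:  <1:foll b9 ->
14. deliver 1→2:  <2:foll b7 x>
15. propose(1,'w'):  nop
16. deliver 1→0:  nop
17. deliver 0→1:  nop

yes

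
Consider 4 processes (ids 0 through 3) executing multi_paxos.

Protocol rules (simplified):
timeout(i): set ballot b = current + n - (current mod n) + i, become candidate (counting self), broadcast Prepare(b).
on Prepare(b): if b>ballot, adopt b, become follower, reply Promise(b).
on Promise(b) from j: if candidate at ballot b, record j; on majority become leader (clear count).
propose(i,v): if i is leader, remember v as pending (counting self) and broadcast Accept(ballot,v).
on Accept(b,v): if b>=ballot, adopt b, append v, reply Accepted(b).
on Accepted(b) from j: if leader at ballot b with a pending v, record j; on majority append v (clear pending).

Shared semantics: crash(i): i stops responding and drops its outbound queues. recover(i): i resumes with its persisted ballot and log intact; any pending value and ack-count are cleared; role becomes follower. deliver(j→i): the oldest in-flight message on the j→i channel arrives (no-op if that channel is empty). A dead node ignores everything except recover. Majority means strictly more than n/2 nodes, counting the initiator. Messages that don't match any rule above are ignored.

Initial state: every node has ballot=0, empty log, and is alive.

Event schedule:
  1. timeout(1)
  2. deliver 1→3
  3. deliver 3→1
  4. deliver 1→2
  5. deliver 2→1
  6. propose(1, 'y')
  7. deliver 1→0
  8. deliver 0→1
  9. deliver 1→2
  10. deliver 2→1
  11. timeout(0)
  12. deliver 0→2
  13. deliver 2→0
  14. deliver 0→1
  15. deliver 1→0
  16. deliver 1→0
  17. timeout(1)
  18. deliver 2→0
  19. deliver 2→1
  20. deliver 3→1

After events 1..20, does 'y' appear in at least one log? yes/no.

yes

1. timeout(1):  <1:cand b5 ->
2. deliver 1→3:  <3:foll b5 ->
3. deliver 3→1:  nop
4. deliver 1→2:  <2:foll b5 ->
5. deliver 2→1:  <1:lead b5 ->
6. propose(1,'y'):  nop
7. deliver 1→0:  <0:foll b5 ->
8. deliver 0→1:  nop
9. deliver 1→2:  <2:foll b5 y>
10. deliver 2→1:  nop
11. timeout(0):  <0:cand b8 ->
12. deliver 0→2:  <2:foll b8 y>
13. deliver 2→0:  nop
14. deliver 0→1:  <1:foll b8 ->
15. deliver 1→0:  nop
16. deliver 1→0:  <0:lead b8 ->
17. timeout(1):  <1:cand b13 ->
18. deliver 2→0:  nop
19. deliver 2→1:  nop
20. deliver 3→1:  nop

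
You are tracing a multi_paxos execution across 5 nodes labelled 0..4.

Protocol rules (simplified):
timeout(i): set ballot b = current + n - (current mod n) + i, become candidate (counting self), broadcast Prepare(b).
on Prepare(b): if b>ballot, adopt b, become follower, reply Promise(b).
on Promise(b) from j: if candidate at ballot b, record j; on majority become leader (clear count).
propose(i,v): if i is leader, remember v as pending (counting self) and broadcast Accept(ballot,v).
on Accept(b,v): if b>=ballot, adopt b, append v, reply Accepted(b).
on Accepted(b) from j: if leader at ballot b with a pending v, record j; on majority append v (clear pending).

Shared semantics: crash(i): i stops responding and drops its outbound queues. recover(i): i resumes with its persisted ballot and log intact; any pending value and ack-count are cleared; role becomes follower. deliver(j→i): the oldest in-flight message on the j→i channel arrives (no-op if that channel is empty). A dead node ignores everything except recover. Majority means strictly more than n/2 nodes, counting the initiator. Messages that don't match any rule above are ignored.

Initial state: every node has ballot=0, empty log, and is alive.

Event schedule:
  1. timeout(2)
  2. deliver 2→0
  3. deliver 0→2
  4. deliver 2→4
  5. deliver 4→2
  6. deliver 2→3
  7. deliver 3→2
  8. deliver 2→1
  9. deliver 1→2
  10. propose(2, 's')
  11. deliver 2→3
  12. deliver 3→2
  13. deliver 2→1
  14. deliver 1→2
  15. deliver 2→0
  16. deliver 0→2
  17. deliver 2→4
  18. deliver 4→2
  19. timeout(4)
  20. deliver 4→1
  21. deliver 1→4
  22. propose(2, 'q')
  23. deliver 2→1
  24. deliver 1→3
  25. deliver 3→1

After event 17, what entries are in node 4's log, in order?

[1] timeout(2) → N2(cand b7 [-])
[2] deliver 2→0 → N0(foll b7 [-])
[3] deliver 0→2 → ∅
[4] deliver 2→4 → N4(foll b7 [-])
[5] deliver 4→2 → N2(lead b7 [-])
[6] deliver 2→3 → N3(foll b7 [-])
[7] deliver 3→2 → ∅
[8] deliver 2→1 → N1(foll b7 [-])
[9] deliver 1→2 → ∅
[10] propose(2,'s') → ∅
[11] deliver 2→3 → N3(foll b7 [s])
[12] deliver 3→2 → ∅
[13] deliver 2→1 → N1(foll b7 [s])
[14] deliver 1→2 → N2(lead b7 [s])
[15] deliver 2→0 → N0(foll b7 [s])
[16] deliver 0→2 → ∅
[17] deliver 2→4 → N4(foll b7 [s])

s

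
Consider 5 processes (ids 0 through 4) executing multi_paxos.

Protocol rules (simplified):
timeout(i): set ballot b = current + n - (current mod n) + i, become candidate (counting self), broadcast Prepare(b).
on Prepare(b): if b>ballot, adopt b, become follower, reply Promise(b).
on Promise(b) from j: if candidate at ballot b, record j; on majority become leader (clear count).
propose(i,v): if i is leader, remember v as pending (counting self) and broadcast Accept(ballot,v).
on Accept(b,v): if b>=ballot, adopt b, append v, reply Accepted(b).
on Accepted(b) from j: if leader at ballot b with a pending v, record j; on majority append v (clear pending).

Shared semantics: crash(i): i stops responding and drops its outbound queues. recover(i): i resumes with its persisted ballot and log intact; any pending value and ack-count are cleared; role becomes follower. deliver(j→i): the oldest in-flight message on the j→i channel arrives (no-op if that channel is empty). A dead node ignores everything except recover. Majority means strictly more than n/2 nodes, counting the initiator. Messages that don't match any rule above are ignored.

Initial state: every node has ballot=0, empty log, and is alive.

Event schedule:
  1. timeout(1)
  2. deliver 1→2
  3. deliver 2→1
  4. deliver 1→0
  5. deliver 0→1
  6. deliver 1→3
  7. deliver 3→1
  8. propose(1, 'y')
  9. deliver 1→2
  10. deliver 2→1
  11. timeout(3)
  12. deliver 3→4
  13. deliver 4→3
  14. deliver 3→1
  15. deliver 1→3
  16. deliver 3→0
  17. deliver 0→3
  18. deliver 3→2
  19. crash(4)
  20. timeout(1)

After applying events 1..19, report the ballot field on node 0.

1. timeout(1):  <1:cand b6 ->
2. deliver 1→2:  <2:foll b6 ->
3. deliver 2→1:  nop
4. deliver 1→0:  <0:foll b6 ->
5. deliver 0→1:  <1:lead b6 ->
6. deliver 1→3:  <3:foll b6 ->
7. deliver 3→1:  nop
8. propose(1,'y'):  nop
9. deliver 1→2:  <2:foll b6 y>
10. deliver 2→1:  nop
11. timeout(3):  <3:cand b13 ->
12. deliver 3→4:  <4:foll b13 ->
13. deliver 4→3:  nop
14. deliver 3→1:  <1:foll b13 ->
15. deliver 1→3:  nop
16. deliver 3→0:  <0:foll b13 ->
17. deliver 0→3:  <3:lead b13 ->
18. deliver 3→2:  <2:foll b13 y>
19. crash(4):  <4:✗foll b13 ->

13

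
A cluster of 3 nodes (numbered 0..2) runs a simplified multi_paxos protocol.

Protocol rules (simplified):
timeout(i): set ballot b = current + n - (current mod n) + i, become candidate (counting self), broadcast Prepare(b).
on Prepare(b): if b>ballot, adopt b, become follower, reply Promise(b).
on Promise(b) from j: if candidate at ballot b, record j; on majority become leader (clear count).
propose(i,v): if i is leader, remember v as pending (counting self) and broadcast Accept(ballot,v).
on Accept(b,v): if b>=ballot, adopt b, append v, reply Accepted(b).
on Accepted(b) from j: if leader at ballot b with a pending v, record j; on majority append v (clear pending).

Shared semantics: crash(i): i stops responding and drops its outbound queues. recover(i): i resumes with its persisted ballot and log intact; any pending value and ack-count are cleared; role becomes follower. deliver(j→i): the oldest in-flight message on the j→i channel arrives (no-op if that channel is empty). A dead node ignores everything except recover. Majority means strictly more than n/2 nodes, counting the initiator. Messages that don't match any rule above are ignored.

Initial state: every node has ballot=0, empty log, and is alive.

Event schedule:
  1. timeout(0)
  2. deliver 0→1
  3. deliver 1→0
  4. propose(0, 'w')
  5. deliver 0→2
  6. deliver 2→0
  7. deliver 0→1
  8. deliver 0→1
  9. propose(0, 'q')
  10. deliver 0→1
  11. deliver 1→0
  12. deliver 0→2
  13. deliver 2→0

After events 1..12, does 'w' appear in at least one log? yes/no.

[1] timeout(0) → N0(cand b3 [-])
[2] deliver 0→1 → N1(foll b3 [-])
[3] deliver 1→0 → N0(lead b3 [-])
[4] propose(0,'w') → ∅
[5] deliver 0→2 → N2(foll b3 [-])
[6] deliver 2→0 → ∅
[7] deliver 0→1 → N1(foll b3 [w])
[8] deliver 0→1 → ∅
[9] propose(0,'q') → ∅
[10] deliver 0→1 → N1(foll b3 [w,q])
[11] deliver 1→0 → N0(lead b3 [q])
[12] deliver 0→2 → N2(foll b3 [w])

yes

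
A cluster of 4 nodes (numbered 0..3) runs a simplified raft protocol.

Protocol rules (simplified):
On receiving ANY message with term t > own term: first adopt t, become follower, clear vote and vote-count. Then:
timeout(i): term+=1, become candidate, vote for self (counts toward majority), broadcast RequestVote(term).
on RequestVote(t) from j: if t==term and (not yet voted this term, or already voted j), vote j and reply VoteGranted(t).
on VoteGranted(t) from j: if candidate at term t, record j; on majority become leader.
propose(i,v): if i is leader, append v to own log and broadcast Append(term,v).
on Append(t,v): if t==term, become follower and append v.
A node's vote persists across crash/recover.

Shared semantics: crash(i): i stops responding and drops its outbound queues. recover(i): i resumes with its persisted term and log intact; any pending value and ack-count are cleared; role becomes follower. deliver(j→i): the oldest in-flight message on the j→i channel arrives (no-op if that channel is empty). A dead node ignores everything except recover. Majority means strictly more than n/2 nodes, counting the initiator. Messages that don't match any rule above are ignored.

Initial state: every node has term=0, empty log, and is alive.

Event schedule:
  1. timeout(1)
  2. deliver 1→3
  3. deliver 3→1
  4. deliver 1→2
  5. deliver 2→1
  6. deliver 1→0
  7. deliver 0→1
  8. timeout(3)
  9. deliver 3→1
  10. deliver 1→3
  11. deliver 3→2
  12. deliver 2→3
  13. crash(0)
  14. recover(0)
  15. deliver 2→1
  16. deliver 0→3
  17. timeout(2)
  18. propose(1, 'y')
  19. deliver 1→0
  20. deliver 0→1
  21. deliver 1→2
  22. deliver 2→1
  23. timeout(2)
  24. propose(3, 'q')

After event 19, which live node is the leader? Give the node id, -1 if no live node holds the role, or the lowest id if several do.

1. timeout(1):  <1:cand t1 ->
2. deliver 1→3:  <3:foll t1 ->
3. deliver 3→1:  nop
4. deliver 1→2:  <2:foll t1 ->
5. deliver 2→1:  <1:lead t1 ->
6. deliver 1→0:  <0:foll t1 ->
7. deliver 0→1:  nop
8. timeout(3):  <3:cand t2 ->
9. deliver 3→1:  <1:foll t2 ->
10. deliver 1→3:  nop
11. deliver 3→2:  <2:foll t2 ->
12. deliver 2→3:  <3:lead t2 ->
13. crash(0):  <0:✗foll t1 ->
14. recover(0):  <0:foll t1 ->
15. deliver 2→1:  nop
16. deliver 0→3:  nop
17. timeout(2):  <2:cand t3 ->
18. propose(1,'y'):  nop
19. deliver 1→0:  nop

3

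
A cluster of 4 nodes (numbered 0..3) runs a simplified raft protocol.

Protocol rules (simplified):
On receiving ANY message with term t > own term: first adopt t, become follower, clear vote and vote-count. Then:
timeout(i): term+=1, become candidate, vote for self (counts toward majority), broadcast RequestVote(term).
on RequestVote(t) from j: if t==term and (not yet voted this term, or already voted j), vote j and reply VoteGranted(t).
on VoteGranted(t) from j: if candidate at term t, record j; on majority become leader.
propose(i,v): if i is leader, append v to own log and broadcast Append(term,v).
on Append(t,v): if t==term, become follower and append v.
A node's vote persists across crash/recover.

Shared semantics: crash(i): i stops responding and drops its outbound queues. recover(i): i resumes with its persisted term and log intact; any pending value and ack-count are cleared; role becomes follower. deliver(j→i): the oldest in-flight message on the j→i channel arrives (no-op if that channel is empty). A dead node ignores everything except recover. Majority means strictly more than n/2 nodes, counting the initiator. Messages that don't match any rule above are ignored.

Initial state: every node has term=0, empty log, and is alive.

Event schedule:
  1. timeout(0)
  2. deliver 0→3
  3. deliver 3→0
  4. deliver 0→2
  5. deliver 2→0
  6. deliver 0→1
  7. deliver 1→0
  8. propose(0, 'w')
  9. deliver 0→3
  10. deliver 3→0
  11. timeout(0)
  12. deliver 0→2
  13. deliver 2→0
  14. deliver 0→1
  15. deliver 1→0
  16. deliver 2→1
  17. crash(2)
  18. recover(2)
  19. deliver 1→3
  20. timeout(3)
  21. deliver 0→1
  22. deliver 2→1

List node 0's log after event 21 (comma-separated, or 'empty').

w

e1 timeout(0): 0[cand,t=1,-]
e2 deliver 0→3: 3[foll,t=1,-]
e3 deliver 3→0: ·
e4 deliver 0→2: 2[foll,t=1,-]
e5 deliver 2→0: 0[lead,t=1,-]
e6 deliver 0→1: 1[foll,t=1,-]
e7 deliver 1→0: ·
e8 propose(0,'w'): 0[lead,t=1,w]
e9 deliver 0→3: 3[foll,t=1,w]
e10 deliver 3→0: ·
e11 timeout(0): 0[cand,t=2,w]
e12 deliver 0→2: 2[foll,t=1,w]
e13 deliver 2→0: ·
e14 deliver 0→1: 1[foll,t=1,w]
e15 deliver 1→0: ·
e16 deliver 2→1: ·
e17 crash(2): 2[✗foll,t=1,w]
e18 recover(2): 2[foll,t=1,w]
e19 deliver 1→3: ·
e20 timeout(3): 3[cand,t=2,w]
e21 deliver 0→1: 1[foll,t=2,w]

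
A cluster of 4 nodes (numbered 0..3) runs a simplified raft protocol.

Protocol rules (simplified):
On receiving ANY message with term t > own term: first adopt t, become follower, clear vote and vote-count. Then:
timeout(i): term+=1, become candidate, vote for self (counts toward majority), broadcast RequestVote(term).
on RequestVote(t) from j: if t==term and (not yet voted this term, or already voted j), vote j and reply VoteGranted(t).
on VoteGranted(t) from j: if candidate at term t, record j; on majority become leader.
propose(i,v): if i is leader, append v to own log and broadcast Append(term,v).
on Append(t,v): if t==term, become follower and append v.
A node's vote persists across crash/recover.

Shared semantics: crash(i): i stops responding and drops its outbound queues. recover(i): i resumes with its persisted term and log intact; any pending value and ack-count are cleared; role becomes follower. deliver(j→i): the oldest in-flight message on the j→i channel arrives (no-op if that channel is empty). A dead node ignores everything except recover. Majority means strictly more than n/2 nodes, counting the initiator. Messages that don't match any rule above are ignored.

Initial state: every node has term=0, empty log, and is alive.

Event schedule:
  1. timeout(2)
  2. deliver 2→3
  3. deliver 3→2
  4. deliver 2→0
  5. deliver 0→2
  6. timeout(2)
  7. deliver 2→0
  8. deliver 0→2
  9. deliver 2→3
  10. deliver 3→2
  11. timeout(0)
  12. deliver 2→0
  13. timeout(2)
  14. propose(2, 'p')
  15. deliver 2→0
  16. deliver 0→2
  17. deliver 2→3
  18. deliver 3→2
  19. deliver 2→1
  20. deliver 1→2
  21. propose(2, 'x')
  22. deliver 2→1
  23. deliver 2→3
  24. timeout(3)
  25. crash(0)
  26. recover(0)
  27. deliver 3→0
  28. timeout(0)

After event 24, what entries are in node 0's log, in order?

empty

1. timeout(2):  <2:cand t1 ->
2. deliver 2→3:  <3:foll t1 ->
3. deliver 3→2:  nop
4. deliver 2→0:  <0:foll t1 ->
5. deliver 0→2:  <2:lead t1 ->
6. timeout(2):  <2:cand t2 ->
7. deliver 2→0:  <0:foll t2 ->
8. deliver 0→2:  nop
9. deliver 2→3:  <3:foll t2 ->
10. deliver 3→2:  <2:lead t2 ->
11. timeout(0):  <0:cand t3 ->
12. deliver 2→0:  nop
13. timeout(2):  <2:cand t3 ->
14. propose(2,'p'):  nop
15. deliver 2→0:  nop
16. deliver 0→2:  nop
17. deliver 2→3:  <3:foll t3 ->
18. deliver 3→2:  nop
19. deliver 2→1:  <1:foll t1 ->
20. deliver 1→2:  nop
21. propose(2,'x'):  nop
22. deliver 2→1:  <1:foll t2 ->
23. deliver 2→3:  nop
24. timeout(3):  <3:cand t4 ->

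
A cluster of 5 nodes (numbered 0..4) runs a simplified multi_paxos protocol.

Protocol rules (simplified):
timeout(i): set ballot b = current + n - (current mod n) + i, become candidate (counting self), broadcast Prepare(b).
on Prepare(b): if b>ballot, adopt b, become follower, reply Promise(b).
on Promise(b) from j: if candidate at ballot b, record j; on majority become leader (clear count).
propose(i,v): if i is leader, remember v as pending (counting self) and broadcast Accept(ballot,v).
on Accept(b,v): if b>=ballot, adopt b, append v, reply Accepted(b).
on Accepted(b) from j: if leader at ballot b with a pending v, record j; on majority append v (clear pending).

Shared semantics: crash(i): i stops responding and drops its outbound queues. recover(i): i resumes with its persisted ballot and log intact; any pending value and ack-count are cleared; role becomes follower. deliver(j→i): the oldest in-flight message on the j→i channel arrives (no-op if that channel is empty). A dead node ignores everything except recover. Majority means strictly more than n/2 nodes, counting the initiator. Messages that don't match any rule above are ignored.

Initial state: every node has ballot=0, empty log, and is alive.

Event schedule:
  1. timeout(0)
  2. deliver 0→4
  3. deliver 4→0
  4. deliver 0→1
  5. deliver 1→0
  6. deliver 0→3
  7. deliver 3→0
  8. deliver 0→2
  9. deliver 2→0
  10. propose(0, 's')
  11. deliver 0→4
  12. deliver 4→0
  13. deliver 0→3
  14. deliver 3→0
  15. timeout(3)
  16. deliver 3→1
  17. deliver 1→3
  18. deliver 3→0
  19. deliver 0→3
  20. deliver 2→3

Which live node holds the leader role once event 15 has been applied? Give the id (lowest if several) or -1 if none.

1. timeout(0):  <0:cand b5 ->
2. deliver 0→4:  <4:foll b5 ->
3. deliver 4→0:  nop
4. deliver 0→1:  <1:foll b5 ->
5. deliver 1→0:  <0:lead b5 ->
6. deliver 0→3:  <3:foll b5 ->
7. deliver 3→0:  nop
8. deliver 0→2:  <2:foll b5 ->
9. deliver 2→0:  nop
10. propose(0,'s'):  nop
11. deliver 0→4:  <4:foll b5 s>
12. deliver 4→0:  nop
13. deliver 0→3:  <3:foll b5 s>
14. deliver 3→0:  <0:lead b5 s>
15. timeout(3):  <3:cand b13 s>

0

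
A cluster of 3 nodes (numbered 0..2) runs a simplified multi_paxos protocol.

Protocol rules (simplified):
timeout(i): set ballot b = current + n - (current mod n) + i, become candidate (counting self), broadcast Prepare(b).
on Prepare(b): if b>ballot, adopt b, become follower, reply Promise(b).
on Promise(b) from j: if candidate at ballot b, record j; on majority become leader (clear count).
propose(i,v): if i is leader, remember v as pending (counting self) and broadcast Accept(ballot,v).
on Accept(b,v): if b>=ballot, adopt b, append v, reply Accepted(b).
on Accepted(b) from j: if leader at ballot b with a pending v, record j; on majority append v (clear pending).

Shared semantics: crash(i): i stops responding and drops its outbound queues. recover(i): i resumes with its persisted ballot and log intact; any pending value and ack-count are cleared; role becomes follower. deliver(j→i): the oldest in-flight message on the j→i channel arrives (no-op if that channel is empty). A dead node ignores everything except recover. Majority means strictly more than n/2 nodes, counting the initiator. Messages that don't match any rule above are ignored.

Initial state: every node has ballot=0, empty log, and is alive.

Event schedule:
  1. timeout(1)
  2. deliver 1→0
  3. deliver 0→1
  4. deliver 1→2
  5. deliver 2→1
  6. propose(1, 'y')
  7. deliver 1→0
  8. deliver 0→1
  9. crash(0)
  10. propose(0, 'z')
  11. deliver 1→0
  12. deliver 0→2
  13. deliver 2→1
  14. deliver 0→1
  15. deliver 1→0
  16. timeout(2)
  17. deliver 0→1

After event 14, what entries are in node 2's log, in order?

empty

step 1 timeout(1): 1={cand,b=4,log=-}
step 2 deliver 1→0: 0={foll,b=4,log=-}
step 3 deliver 0→1: 1={lead,b=4,log=-}
step 4 deliver 1→2: 2={foll,b=4,log=-}
step 5 deliver 2→1: —
step 6 propose(1,'y'): —
step 7 deliver 1→0: 0={foll,b=4,log=y}
step 8 deliver 0→1: 1={lead,b=4,log=y}
step 9 crash(0): 0={✗foll,b=4,log=y}
step 10 propose(0,'z'): —
step 11 deliver 1→0: —
step 12 deliver 0→2: —
step 13 deliver 2→1: —
step 14 deliver 0→1: —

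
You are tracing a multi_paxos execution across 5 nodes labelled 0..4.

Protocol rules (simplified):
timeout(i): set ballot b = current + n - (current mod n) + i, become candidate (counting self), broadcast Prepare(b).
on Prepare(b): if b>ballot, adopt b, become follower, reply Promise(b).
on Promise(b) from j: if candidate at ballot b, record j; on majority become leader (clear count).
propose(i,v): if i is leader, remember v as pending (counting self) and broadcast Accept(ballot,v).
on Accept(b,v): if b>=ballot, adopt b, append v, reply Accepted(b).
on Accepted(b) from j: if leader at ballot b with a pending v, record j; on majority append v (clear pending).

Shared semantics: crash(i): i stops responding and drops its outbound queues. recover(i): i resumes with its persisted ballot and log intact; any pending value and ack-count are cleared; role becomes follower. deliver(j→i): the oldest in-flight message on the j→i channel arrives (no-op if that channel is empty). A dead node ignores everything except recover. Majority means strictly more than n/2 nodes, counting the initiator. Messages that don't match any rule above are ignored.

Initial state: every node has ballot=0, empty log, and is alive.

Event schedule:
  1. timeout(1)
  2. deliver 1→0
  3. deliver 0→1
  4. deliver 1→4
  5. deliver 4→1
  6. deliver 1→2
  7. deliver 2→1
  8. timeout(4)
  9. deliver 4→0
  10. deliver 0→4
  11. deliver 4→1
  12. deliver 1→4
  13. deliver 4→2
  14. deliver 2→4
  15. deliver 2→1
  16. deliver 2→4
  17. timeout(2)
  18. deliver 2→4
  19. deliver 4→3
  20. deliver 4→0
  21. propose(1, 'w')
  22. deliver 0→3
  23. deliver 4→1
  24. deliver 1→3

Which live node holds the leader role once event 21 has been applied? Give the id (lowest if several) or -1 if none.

-1

after 1 — timeout(1): n1:cand/b6/[-]
after 2 — deliver 1→0: n0:foll/b6/[-]
after 3 — deliver 0→1: ·
after 4 — deliver 1→4: n4:foll/b6/[-]
after 5 — deliver 4→1: n1:lead/b6/[-]
after 6 — deliver 1→2: n2:foll/b6/[-]
after 7 — deliver 2→1: ·
after 8 — timeout(4): n4:cand/b14/[-]
after 9 — deliver 4→0: n0:foll/b14/[-]
after 10 — deliver 0→4: ·
after 11 — deliver 4→1: n1:foll/b14/[-]
after 12 — deliver 1→4: n4:lead/b14/[-]
after 13 — deliver 4→2: n2:foll/b14/[-]
after 14 — deliver 2→4: ·
after 15 — deliver 2→1: ·
after 16 — deliver 2→4: ·
after 17 — timeout(2): n2:cand/b17/[-]
after 18 — deliver 2→4: n4:foll/b17/[-]
after 19 — deliver 4→3: n3:foll/b14/[-]
after 20 — deliver 4→0: ·
after 21 — propose(1,'w'): ·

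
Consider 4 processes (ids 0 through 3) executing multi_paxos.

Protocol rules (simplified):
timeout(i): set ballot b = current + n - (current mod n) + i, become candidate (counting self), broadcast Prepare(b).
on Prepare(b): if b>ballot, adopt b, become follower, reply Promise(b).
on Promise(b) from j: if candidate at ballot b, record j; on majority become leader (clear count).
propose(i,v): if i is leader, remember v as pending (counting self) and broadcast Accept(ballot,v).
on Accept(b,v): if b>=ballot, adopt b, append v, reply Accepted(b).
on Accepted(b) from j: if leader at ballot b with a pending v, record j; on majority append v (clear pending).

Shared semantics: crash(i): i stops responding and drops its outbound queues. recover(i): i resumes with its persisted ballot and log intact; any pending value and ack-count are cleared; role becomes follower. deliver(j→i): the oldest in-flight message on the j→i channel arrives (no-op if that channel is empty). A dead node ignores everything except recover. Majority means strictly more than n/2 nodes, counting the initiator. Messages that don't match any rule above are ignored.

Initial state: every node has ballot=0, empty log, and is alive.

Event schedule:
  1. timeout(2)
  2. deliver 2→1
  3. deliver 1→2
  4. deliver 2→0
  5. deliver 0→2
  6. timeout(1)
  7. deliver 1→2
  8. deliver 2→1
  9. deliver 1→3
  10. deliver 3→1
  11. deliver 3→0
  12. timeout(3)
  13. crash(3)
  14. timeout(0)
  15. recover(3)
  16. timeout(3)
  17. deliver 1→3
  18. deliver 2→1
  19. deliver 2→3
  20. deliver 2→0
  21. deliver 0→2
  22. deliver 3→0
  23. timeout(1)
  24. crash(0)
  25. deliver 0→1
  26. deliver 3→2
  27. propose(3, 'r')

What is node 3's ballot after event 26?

19

1. timeout(2):  <2:cand b6 ->
2. deliver 2→1:  <1:foll b6 ->
3. deliver 1→2:  nop
4. deliver 2→0:  <0:foll b6 ->
5. deliver 0→2:  <2:lead b6 ->
6. timeout(1):  <1:cand b9 ->
7. deliver 1→2:  <2:foll b9 ->
8. deliver 2→1:  nop
9. deliver 1→3:  <3:foll b9 ->
10. deliver 3→1:  <1:lead b9 ->
11. deliver 3→0:  nop
12. timeout(3):  <3:cand b15 ->
13. crash(3):  <3:✗cand b15 ->
14. timeout(0):  <0:cand b8 ->
15. recover(3):  <3:foll b15 ->
16. timeout(3):  <3:cand b19 ->
17. deliver 1→3:  nop
18. deliver 2→1:  nop
19. deliver 2→3:  nop
20. deliver 2→0:  nop
21. deliver 0→2:  nop
22. deliver 3→0:  <0:foll b19 ->
23. timeout(1):  <1:cand b13 ->
24. crash(0):  <0:✗foll b19 ->
25. deliver 0→1:  nop
26. deliver 3→2:  <2:foll b19 ->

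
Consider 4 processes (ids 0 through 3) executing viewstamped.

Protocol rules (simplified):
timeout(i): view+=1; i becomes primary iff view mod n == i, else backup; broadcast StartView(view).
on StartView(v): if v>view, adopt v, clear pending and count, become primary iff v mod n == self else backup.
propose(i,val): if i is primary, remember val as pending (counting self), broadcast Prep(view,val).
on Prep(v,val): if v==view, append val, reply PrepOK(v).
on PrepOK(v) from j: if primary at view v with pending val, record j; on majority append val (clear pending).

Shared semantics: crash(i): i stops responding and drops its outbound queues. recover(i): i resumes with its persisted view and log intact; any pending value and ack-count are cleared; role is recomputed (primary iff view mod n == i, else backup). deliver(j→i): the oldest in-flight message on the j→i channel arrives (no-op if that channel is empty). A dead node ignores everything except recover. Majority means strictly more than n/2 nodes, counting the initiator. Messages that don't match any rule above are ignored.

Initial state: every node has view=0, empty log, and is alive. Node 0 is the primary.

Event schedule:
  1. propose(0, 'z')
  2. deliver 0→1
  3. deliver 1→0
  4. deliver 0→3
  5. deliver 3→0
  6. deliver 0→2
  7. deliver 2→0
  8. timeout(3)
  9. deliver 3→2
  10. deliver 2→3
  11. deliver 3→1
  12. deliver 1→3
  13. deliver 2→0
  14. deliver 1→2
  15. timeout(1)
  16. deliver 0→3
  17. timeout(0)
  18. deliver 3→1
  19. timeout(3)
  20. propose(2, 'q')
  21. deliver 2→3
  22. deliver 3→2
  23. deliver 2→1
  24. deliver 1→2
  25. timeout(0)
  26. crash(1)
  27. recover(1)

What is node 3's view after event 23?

2

[1] propose(0,'z') → ∅
[2] deliver 0→1 → N1(back v0 [z])
[3] deliver 1→0 → ∅
[4] deliver 0→3 → N3(back v0 [z])
[5] deliver 3→0 → N0(prim v0 [z])
[6] deliver 0→2 → N2(back v0 [z])
[7] deliver 2→0 → ∅
[8] timeout(3) → N3(back v1 [z])
[9] deliver 3→2 → N2(back v1 [z])
[10] deliver 2→3 → ∅
[11] deliver 3→1 → N1(prim v1 [z])
[12] deliver 1→3 → ∅
[13] deliver 2→0 → ∅
[14] deliver 1→2 → ∅
[15] timeout(1) → N1(back v2 [z])
[16] deliver 0→3 → ∅
[17] timeout(0) → N0(back v1 [z])
[18] deliver 3→1 → ∅
[19] timeout(3) → N3(back v2 [z])
[20] propose(2,'q') → ∅
[21] deliver 2→3 → ∅
[22] deliver 3→2 → N2(prim v2 [z])
[23] deliver 2→1 → ∅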